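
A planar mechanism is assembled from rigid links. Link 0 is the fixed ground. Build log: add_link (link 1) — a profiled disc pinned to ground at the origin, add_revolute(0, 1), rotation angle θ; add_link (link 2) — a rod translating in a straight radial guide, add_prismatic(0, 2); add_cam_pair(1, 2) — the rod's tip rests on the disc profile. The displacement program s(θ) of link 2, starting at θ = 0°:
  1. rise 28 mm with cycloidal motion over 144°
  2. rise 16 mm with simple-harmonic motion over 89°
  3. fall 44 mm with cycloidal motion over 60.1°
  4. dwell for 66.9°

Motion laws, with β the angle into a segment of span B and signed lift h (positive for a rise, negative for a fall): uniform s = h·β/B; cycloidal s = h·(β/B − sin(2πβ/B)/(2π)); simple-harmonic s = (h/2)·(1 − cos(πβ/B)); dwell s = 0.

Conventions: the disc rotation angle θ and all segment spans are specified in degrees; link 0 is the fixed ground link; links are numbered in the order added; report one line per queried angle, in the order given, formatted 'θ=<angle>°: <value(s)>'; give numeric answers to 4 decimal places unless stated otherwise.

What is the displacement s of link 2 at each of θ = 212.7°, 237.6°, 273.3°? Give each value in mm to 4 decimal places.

seg 1 [0°–144°] cycloidal, h=28: full span → s += 28 → s = 28.0000
seg 2 [144°–233°] simple-harmonic, h=16: θ=212.7° here. β=68.7, B=89. 16/2·(1 − cos(π·0.7719)) = 14.0325 → s = 42.0325
seg 2 [144°–233°] simple-harmonic, h=16: full span → s += 16 → s = 44.0000
seg 3 [233°–293.1°] cycloidal, h=-44: θ=237.6° here. β=4.6, B=60.1. -44·(0.0765 − sin(2π·0.0765)/(2π)) = -0.1283 → s = 43.8717
seg 3 [233°–293.1°] cycloidal, h=-44: θ=273.3° here. β=40.3, B=60.1. -44·(0.6705 − sin(2π·0.6705)/(2π)) = -35.6524 → s = 8.3476

θ=212.7°: 42.0325
θ=237.6°: 43.8717
θ=273.3°: 8.3476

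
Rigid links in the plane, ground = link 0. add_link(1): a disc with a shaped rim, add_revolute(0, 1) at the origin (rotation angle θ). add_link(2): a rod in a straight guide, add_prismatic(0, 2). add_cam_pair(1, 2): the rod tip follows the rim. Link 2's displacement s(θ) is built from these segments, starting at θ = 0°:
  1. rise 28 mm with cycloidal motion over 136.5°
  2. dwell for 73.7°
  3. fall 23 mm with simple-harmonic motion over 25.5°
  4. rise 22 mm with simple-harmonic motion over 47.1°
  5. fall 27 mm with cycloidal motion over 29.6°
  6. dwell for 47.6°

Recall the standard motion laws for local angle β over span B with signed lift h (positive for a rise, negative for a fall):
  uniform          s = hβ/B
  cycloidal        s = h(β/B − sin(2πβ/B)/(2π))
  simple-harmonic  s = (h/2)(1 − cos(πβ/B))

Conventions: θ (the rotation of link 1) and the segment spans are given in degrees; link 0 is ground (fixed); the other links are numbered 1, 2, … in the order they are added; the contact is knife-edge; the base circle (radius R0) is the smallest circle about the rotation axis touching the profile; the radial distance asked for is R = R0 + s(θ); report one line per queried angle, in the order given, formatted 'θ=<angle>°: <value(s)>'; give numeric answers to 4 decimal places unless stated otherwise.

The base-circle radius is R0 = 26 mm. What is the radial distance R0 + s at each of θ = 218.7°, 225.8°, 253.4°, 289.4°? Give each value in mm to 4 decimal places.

segment 1 (0° to 136.5°, cycloidal, h = 28) is passed completely: s = 0.0000 + (28) = 28.0000
segment 2 (136.5° to 210.2°, dwell): s unchanged at 28.0000
θ = 218.7° falls in segment 3 (210.2° to 235.7°, simple-harmonic, h = -23): β = 218.7 − 210.2 = 8.5°, B = 25.5°; Δs = -23/2·(1 − cos(π·0.3333)) = -5.7500; s = 28.0000 − 5.7500 = 22.2500
θ = 225.8° falls in segment 3 (210.2° to 235.7°, simple-harmonic, h = -23): β = 225.8 − 210.2 = 15.6°, B = 25.5°; Δs = -23/2·(1 − cos(π·0.6118)) = -15.4554; s = 28.0000 − 15.4554 = 12.5446
segment 3 (210.2° to 235.7°, simple-harmonic, h = -23) is passed completely: s = 28.0000 + (-23) = 5.0000
θ = 253.4° falls in segment 4 (235.7° to 282.8°, simple-harmonic, h = 22): β = 253.4 − 235.7 = 17.7°, B = 47.1°; Δs = 22/2·(1 − cos(π·0.3758)) = 6.8159; s = 5.0000 + 6.8159 = 11.8159
segment 4 (235.7° to 282.8°, simple-harmonic, h = 22) is passed completely: s = 5.0000 + (22) = 27.0000
θ = 289.4° falls in segment 5 (282.8° to 312.4°, cycloidal, h = -27): β = 289.4 − 282.8 = 6.6°, B = 29.6°; Δs = -27·(0.2230 − sin(2π·0.2230)/(2π)) = -1.7849; s = 27.0000 − 1.7849 = 25.2151
θ=218.7°: R = R0 + s = 26 + 22.2500 = 48.2500
θ=225.8°: R = R0 + s = 26 + 12.5446 = 38.5446
θ=253.4°: R = R0 + s = 26 + 11.8159 = 37.8159
θ=289.4°: R = R0 + s = 26 + 25.2151 = 51.2151

θ=218.7°: 48.2500
θ=225.8°: 38.5446
θ=253.4°: 37.8159
θ=289.4°: 51.2151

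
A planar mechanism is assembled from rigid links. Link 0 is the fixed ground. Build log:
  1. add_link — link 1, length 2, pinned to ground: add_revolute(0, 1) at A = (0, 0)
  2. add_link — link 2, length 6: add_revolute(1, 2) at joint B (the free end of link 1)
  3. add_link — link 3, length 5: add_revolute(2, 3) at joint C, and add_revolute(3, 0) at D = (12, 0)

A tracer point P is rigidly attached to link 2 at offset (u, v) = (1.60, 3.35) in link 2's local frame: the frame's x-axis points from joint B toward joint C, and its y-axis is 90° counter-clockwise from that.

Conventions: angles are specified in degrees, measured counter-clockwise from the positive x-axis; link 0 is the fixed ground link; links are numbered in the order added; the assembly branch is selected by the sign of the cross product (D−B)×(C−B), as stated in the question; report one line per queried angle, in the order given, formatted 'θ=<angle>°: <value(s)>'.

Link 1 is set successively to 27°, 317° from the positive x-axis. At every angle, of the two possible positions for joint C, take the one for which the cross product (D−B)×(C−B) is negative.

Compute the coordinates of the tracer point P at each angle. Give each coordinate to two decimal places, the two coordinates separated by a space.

A=(0,0), D=(12.00,0)
θ=27°: B = A + 2.00·(cos27°, sin27°) = (1.7820, 0.9080)
θ=27°: |BD| = 10.2582
θ=27°: circle(B,6.00) ∩ circle(D,5.00): a=5.6653, h=1.9760
θ=27°:   candidates: C₊=(7.6000,2.3748) cross=20.270; C₋=(7.2502,-1.5617) cross=-20.270
θ=27°:   branch - wants cross < 0 → take C=(7.2502,-1.5617) (cross=-20.270)
θ=27°: ex = (C−B)/|BC| = (0.9114,-0.4116); ey = (0.4116,0.9114)
θ=27°: P = B + 1.60·ex + 3.35·ey = (4.6191,3.3024)
θ=317°: B = A + 2.00·(cos317°, sin317°) = (1.4627, -1.3640)
θ=317°: |BD| = 10.6252
θ=317°: circle(B,6.00) ∩ circle(D,5.00): a=5.8302, h=1.4171
θ=317°:   candidates: C₊=(7.0628,0.7899) cross=15.057; C₋=(7.4266,-2.0210) cross=-15.057
θ=317°:   branch - wants cross < 0 → take C=(7.4266,-2.0210) (cross=-15.057)
θ=317°: ex = (C−B)/|BC| = (0.9940,-0.1095); ey = (0.1095,0.9940)
θ=317°: P = B + 1.60·ex + 3.35·ey = (3.4199,1.7907)

θ=27°: 4.62 3.30
θ=317°: 3.42 1.79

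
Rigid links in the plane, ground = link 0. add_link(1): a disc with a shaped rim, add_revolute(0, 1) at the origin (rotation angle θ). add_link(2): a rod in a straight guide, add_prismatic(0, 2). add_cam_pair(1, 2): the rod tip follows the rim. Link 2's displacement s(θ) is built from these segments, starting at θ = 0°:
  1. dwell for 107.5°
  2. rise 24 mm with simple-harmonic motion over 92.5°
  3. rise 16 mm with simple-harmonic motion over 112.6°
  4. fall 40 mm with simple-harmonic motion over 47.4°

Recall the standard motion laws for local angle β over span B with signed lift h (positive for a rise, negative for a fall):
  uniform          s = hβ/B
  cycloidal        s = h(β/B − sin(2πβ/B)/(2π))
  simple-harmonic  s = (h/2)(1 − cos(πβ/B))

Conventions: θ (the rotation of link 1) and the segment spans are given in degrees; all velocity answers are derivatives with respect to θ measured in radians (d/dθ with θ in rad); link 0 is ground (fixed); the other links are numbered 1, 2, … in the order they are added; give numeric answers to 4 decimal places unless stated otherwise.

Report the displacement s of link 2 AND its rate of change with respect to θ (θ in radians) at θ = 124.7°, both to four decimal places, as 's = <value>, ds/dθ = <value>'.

segment 1 (0° to 107.5°, dwell): s unchanged at 0.0000
θ = 124.7° falls in segment 2 (107.5° to 200°, simple-harmonic, h = 24): β = 124.7 − 107.5 = 17.2°, B = 92.5°; Δs = 24/2·(1 − cos(π·0.1859)) = 1.9899; s = 0.0000 + 1.9899 = 1.9899
velocity in seg [107.5°–200°] (simple-harmonic), θ in radians: β = 17.2° = 0.3002 rad, B = 92.5° = 1.6144 rad; ds/dθ = (πh/(2B)) sin(πβ/B) = (π·24/(2·1.6144)) sin(π·0.1859) = 12.878369 mm/rad

s = 1.9899, ds/dθ = 12.8784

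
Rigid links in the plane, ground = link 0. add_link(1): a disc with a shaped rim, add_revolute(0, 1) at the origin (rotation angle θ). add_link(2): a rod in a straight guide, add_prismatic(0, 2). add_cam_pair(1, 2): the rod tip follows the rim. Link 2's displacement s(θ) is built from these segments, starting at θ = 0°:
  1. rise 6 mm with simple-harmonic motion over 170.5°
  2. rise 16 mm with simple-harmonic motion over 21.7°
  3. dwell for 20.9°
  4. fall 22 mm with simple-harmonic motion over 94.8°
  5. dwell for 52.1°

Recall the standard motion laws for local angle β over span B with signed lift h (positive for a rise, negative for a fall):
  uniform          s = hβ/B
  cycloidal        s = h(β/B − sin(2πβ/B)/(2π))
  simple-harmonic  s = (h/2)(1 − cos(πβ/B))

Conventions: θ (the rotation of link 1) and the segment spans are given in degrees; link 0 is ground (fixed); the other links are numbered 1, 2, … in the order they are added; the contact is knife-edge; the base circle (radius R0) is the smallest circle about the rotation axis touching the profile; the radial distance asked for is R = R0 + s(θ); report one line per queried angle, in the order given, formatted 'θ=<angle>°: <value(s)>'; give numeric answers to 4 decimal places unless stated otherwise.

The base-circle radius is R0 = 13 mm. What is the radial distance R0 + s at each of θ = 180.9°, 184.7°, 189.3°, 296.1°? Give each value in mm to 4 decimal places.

segment 1 (0° to 170.5°, simple-harmonic, h = 6) is passed completely: s = 0.0000 + (6) = 6.0000
θ = 180.9° falls in segment 2 (170.5° to 192.2°, simple-harmonic, h = 16): β = 180.9 − 170.5 = 10.4°, B = 21.7°; Δs = 16/2·(1 − cos(π·0.4793)) = 7.4792; s = 6.0000 + 7.4792 = 13.4792
θ = 184.7° falls in segment 2 (170.5° to 192.2°, simple-harmonic, h = 16): β = 184.7 − 170.5 = 14.2°, B = 21.7°; Δs = 16/2·(1 − cos(π·0.6544)) = 11.7296; s = 6.0000 + 11.7296 = 17.7296
θ = 189.3° falls in segment 2 (170.5° to 192.2°, simple-harmonic, h = 16): β = 189.3 − 170.5 = 18.8°, B = 21.7°; Δs = 16/2·(1 − cos(π·0.8664)) = 15.3052; s = 6.0000 + 15.3052 = 21.3052
segment 2 (170.5° to 192.2°, simple-harmonic, h = 16) is passed completely: s = 6.0000 + (16) = 22.0000
segment 3 (192.2° to 213.1°, dwell): s unchanged at 22.0000
θ = 296.1° falls in segment 4 (213.1° to 307.9°, simple-harmonic, h = -22): β = 296.1 − 213.1 = 83°, B = 94.8°; Δs = -22/2·(1 − cos(π·0.8755)) = -21.1696; s = 22.0000 − 21.1696 = 0.8304
θ=180.9°: R = R0 + s = 13 + 13.4792 = 26.4792
θ=184.7°: R = R0 + s = 13 + 17.7296 = 30.7296
θ=189.3°: R = R0 + s = 13 + 21.3052 = 34.3052
θ=296.1°: R = R0 + s = 13 + 0.8304 = 13.8304

θ=180.9°: 26.4792
θ=184.7°: 30.7296
θ=189.3°: 34.3052
θ=296.1°: 13.8304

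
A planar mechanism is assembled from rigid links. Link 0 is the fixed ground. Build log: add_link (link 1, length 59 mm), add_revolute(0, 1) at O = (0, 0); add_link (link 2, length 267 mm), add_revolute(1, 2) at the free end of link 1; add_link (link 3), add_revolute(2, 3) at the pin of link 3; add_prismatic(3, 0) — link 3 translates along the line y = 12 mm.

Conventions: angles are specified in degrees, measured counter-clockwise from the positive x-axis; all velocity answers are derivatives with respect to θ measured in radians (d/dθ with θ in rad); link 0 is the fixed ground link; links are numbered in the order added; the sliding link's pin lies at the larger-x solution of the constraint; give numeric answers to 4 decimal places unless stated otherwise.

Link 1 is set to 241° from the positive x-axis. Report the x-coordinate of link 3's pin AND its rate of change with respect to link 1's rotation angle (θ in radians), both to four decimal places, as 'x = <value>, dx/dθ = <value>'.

geometry: r = 59 mm, L = 267 mm, e = 12 mm
crank pin P = (r cos θ, r sin θ) = (-28.603768, -51.602563)
h = r sin θ − e = -51.602563 − 12 = -63.602563
x = r cos θ + √(L² − h²) = -28.603768 + 259.313929 = 230.710162
dx/dθ = −r sin θ − h·r cos θ/√(L² − h²) (θ in radians; h = -63.602563) = 44.586847

x = 230.7102, dx/dθ = 44.5868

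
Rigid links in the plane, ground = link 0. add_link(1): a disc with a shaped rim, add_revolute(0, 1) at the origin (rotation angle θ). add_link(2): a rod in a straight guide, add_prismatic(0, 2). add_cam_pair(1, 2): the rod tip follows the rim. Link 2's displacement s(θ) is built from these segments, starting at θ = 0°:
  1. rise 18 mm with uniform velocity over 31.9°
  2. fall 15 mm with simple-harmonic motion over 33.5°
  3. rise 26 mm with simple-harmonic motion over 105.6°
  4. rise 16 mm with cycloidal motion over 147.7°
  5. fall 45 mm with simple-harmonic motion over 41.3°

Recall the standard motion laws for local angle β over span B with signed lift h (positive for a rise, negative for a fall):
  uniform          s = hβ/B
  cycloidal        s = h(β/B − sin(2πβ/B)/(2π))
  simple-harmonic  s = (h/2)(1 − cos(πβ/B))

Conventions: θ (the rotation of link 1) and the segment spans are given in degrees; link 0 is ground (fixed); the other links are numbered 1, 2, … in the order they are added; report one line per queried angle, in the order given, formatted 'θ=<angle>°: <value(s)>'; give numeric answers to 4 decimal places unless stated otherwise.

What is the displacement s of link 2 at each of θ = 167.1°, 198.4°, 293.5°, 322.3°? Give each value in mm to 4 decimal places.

segment 1 (0° to 31.9°, uniform, h = 18) is passed completely: s = 0.0000 + (18) = 18.0000
segment 2 (31.9° to 65.4°, simple-harmonic, h = -15) is passed completely: s = 18.0000 + (-15) = 3.0000
θ = 167.1° falls in segment 3 (65.4° to 171°, simple-harmonic, h = 26): β = 167.1 − 65.4 = 101.7°, B = 105.6°; Δs = 26/2·(1 − cos(π·0.9631)) = 25.9126; s = 3.0000 + 25.9126 = 28.9126
segment 3 (65.4° to 171°, simple-harmonic, h = 26) is passed completely: s = 3.0000 + (26) = 29.0000
θ = 198.4° falls in segment 4 (171° to 318.7°, cycloidal, h = 16): β = 198.4 − 171 = 27.4°, B = 147.7°; Δs = 16·(0.1855 − sin(2π·0.1855)/(2π)) = 0.6279; s = 29.0000 + 0.6279 = 29.6279
θ = 293.5° falls in segment 4 (171° to 318.7°, cycloidal, h = 16): β = 293.5 − 171 = 122.5°, B = 147.7°; Δs = 16·(0.8294 − sin(2π·0.8294)/(2π)) = 15.5064; s = 29.0000 + 15.5064 = 44.5064
segment 4 (171° to 318.7°, cycloidal, h = 16) is passed completely: s = 29.0000 + (16) = 45.0000
θ = 322.3° falls in segment 5 (318.7° to 360°, simple-harmonic, h = -45): β = 322.3 − 318.7 = 3.6°, B = 41.3°; Δs = -45/2·(1 − cos(π·0.0872)) = -0.8384; s = 45.0000 − 0.8384 = 44.1616

θ=167.1°: 28.9126
θ=198.4°: 29.6279
θ=293.5°: 44.5064
θ=322.3°: 44.1616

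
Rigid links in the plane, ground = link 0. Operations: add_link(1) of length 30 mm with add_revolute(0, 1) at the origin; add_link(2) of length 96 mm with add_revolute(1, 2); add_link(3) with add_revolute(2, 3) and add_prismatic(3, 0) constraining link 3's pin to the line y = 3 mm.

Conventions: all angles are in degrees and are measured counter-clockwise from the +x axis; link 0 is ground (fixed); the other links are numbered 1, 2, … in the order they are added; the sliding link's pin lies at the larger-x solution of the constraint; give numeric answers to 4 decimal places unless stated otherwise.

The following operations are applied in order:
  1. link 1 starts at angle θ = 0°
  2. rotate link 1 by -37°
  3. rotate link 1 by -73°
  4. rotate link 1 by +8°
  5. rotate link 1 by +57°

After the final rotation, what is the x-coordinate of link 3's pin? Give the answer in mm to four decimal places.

geometry: r = 30 mm, L = 96 mm, e = 3 mm; θ starts at 0°
rotate link 1 by -37°: θ ← 0° -37° = -37°
rotate link 1 by -73°: θ ← -37° -73° = -110°
rotate link 1 by +8°: θ ← -110° +8° = -102°
rotate link 1 by +57°: θ ← -102° +57° = -45°
crank pin P = (r cos θ, r sin θ) = (21.213203, -21.213203)
h = r sin θ − e = -21.213203 − 3 = -24.213203
x = r cos θ + √(L² − h²) = 21.213203 + 92.896290 = 114.109494

114.1095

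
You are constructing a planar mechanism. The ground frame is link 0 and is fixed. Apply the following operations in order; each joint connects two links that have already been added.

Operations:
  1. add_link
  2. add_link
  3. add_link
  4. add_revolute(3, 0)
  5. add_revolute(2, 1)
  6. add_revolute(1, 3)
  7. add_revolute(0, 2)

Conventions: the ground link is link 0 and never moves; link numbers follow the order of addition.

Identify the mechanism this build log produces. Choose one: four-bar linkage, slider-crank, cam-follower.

links: 4 (incl. ground); joints: 4 revolute, 0 prismatic, 0 higher (cam) pair, forming one closed loop
4 links in a single 4R loop → four-bar linkage

four-bar linkage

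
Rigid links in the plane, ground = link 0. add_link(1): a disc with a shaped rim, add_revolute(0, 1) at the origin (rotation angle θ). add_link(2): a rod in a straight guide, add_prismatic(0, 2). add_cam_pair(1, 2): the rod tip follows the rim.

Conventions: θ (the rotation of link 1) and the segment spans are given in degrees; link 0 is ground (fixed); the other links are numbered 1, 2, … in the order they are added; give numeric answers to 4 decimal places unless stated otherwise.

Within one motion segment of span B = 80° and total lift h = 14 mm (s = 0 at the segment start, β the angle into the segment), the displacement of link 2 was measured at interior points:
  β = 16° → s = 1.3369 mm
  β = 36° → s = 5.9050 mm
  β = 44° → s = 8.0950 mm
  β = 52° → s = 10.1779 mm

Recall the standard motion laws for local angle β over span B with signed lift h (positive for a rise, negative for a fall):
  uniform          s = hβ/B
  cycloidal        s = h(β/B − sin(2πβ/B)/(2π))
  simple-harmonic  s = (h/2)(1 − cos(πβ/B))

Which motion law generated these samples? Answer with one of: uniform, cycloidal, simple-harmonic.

candidates at β/B = r: uniform s = h·r (linear in β); cycloidal s = h·(r − sin(2πr)/(2π)); simple-harmonic s = (h/2)(1 − cos(πr))
β=16°: printed 1.3369 | uniform 2.8000, cycloidal 0.6809, simple-harmonic 1.3369
β=36°: printed 5.9050 | uniform 6.3000, cycloidal 5.6115, simple-harmonic 5.9050
β=44°: printed 8.0950 | uniform 7.7000, cycloidal 8.3885, simple-harmonic 8.0950
β=52°: printed 10.1779 | uniform 9.1000, cycloidal 10.9026, simple-harmonic 10.1779
only one law matches every sample → simple-harmonic

simple-harmonic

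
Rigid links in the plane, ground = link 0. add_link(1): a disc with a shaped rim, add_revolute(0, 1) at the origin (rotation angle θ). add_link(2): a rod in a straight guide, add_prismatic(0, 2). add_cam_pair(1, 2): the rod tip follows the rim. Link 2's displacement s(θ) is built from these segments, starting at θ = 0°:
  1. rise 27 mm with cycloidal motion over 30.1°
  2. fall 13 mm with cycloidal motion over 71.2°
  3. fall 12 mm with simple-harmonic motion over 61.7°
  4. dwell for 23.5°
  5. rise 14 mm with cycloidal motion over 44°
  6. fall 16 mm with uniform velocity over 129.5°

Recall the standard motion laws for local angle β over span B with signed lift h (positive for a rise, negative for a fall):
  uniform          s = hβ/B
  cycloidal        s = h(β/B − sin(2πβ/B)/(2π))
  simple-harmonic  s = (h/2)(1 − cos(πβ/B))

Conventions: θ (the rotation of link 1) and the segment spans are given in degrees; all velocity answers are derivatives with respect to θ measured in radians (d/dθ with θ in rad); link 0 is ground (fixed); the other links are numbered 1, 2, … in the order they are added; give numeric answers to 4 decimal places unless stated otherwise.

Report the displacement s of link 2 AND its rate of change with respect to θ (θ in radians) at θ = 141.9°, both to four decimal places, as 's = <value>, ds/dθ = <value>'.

segment 1 (0° to 30.1°, cycloidal, h = 27) is passed completely: s = 0.0000 + (27) = 27.0000
segment 2 (30.1° to 101.3°, cycloidal, h = -13) is passed completely: s = 27.0000 + (-13) = 14.0000
θ = 141.9° falls in segment 3 (101.3° to 163°, simple-harmonic, h = -12): β = 141.9 − 101.3 = 40.6°, B = 61.7°; Δs = -12/2·(1 − cos(π·0.6580)) = -8.8578; s = 14.0000 − 8.8578 = 5.1422
velocity in seg [101.3°–163°] (simple-harmonic), θ in radians: β = 40.6° = 0.7086 rad, B = 61.7° = 1.0769 rad; ds/dθ = (πh/(2B)) sin(πβ/B) = (π·(-12)/(2·1.0769)) sin(π·0.6580) = -15.391004 mm/rad

s = 5.1422, ds/dθ = -15.3910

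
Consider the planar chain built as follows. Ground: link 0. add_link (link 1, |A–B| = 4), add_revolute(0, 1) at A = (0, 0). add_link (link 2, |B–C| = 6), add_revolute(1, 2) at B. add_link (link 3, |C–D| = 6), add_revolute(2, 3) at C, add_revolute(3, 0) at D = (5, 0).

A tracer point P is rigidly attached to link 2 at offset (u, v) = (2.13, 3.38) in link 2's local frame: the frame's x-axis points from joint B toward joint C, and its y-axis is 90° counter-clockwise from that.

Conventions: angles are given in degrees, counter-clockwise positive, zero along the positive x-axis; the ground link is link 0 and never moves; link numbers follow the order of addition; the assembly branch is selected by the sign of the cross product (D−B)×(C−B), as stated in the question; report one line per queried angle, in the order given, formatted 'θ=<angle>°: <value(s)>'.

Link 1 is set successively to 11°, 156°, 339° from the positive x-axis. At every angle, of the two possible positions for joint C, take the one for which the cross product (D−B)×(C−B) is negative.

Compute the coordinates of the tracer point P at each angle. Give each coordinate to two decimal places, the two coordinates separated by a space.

A=(0,0), D=(5.00,0)
θ=11°: B = A + 4.00·(cos11°, sin11°) = (3.9265, 0.7632)
θ=11°: |BD| = 1.3172
θ=11°: circle(B,6.00) ∩ circle(D,6.00): a=0.6586, h=5.9637
θ=11°:   candidates: C₊=(7.9190,5.2421) cross=7.855; C₋=(1.0075,-4.4789) cross=-7.855
θ=11°:   branch - wants cross < 0 → take C=(1.0075,-4.4789) (cross=-7.855)
θ=11°: ex = (C−B)/|BC| = (-0.4865,-0.8737); ey = (0.8737,-0.4865)
θ=11°: P = B + 2.13·ex + 3.38·ey = (5.8433,-2.7421)
θ=156°: B = A + 4.00·(cos156°, sin156°) = (-3.6542, 1.6269)
θ=156°: |BD| = 8.8058
θ=156°: circle(B,6.00) ∩ circle(D,6.00): a=4.4029, h=4.0761
θ=156°:   candidates: C₊=(1.4260,4.8194) cross=35.893; C₋=(-0.0802,-3.1924) cross=-35.893
θ=156°:   branch - wants cross < 0 → take C=(-0.0802,-3.1924) (cross=-35.893)
θ=156°: ex = (C−B)/|BC| = (0.5957,-0.8032); ey = (0.8032,0.5957)
θ=156°: P = B + 2.13·ex + 3.38·ey = (0.3295,1.9294)
θ=339°: B = A + 4.00·(cos339°, sin339°) = (3.7343, -1.4335)
θ=339°: |BD| = 1.9123
θ=339°: circle(B,6.00) ∩ circle(D,6.00): a=0.9561, h=5.9233
θ=339°:   candidates: C₊=(-0.0731,3.2037) cross=11.327; C₋=(8.8074,-4.6372) cross=-11.327
θ=339°:   branch - wants cross < 0 → take C=(8.8074,-4.6372) (cross=-11.327)
θ=339°: ex = (C−B)/|BC| = (0.8455,-0.5340); ey = (0.5340,0.8455)
θ=339°: P = B + 2.13·ex + 3.38·ey = (7.3400,0.2870)

θ=11°: 5.84 -2.74
θ=156°: 0.33 1.93
θ=339°: 7.34 0.29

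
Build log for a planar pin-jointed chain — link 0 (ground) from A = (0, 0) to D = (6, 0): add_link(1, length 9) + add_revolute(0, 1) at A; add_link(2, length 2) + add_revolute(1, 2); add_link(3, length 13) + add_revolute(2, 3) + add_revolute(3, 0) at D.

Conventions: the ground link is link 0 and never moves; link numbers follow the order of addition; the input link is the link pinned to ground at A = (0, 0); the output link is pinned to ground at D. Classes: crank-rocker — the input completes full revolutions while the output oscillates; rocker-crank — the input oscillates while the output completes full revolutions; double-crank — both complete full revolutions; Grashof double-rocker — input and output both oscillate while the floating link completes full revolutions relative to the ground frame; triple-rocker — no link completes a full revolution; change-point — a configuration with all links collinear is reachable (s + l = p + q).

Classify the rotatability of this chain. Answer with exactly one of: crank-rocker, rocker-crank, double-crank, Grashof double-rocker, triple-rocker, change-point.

lengths: ground=6, input=9, coupler=2, output=13
sorted: s=2 (shortest), l=13 (longest), p+q=15
s + l = 15 vs p + q = 15
s + l = p + q → change-point (collinear configuration reachable)

change-point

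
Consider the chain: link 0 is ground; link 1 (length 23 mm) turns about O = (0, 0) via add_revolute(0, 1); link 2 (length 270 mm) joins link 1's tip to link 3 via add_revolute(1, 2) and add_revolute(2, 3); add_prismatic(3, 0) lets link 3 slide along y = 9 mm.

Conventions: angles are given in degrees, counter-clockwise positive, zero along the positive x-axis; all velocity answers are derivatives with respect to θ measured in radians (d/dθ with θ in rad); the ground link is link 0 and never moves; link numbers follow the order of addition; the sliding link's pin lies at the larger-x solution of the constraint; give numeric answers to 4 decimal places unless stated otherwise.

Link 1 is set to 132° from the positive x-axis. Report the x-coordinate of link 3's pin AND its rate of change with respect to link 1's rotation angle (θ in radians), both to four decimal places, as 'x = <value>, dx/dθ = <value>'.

geometry: r = 23 mm, L = 270 mm, e = 9 mm
crank pin P = (r cos θ, r sin θ) = (-15.390004, 17.092331)
h = r sin θ − e = 17.092331 − 9 = 8.092331
x = r cos θ + √(L² − h²) = -15.390004 + 269.878703 = 254.488699
dx/dθ = −r sin θ − h·r cos θ/√(L² − h²) (θ in radians; h = 8.092331) = -16.630861

x = 254.4887, dx/dθ = -16.6309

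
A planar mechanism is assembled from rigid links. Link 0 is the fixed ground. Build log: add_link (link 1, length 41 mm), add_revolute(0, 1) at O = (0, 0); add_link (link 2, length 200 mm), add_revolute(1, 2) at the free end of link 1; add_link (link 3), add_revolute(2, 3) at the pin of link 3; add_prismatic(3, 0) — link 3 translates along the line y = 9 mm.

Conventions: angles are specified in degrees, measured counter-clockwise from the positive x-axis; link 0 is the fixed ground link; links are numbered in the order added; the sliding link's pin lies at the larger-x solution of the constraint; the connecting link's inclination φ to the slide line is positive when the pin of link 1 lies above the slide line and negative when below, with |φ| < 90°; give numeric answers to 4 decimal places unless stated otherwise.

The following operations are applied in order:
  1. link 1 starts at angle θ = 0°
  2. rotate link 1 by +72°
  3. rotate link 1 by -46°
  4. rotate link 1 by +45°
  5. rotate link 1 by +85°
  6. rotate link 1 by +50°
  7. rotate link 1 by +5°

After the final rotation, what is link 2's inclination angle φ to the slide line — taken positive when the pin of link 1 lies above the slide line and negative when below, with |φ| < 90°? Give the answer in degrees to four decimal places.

geometry: r = 41 mm, L = 200 mm, e = 9 mm; θ starts at 0°
rotate link 1 by +72°: θ ← 0° +72° = 72°
rotate link 1 by -46°: θ ← 72° -46° = 26°
rotate link 1 by +45°: θ ← 26° +45° = 71°
rotate link 1 by +85°: θ ← 71° +85° = 156°
rotate link 1 by +50°: θ ← 156° +50° = 206°
rotate link 1 by +5°: θ ← 206° +5° = 211°
h = r sin θ − e = -21.116561 − 9 = -30.116561
sin φ = h / L = -30.116561 / 200 = -0.15058281
φ = arcsin(-0.15058281) = -8.660702°

-8.6607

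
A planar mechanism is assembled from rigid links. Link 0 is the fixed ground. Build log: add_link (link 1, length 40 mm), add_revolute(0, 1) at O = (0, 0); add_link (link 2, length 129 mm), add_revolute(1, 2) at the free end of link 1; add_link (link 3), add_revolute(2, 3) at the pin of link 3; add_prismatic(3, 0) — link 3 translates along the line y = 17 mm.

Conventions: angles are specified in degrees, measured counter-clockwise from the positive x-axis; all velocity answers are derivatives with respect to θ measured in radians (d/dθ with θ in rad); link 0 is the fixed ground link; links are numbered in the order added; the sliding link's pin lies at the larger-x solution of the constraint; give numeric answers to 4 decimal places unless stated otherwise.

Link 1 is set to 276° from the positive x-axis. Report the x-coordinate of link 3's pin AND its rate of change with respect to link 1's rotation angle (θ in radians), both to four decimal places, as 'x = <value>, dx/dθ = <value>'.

geometry: r = 40 mm, L = 129 mm, e = 17 mm
crank pin P = (r cos θ, r sin θ) = (4.181139, -39.780876)
h = r sin θ − e = -39.780876 − 17 = -56.780876
x = r cos θ + √(L² − h²) = 4.181139 + 115.831482 = 120.012620
dx/dθ = −r sin θ − h·r cos θ/√(L² − h²) (θ in radians; h = -56.780876) = 41.830480

x = 120.0126, dx/dθ = 41.8305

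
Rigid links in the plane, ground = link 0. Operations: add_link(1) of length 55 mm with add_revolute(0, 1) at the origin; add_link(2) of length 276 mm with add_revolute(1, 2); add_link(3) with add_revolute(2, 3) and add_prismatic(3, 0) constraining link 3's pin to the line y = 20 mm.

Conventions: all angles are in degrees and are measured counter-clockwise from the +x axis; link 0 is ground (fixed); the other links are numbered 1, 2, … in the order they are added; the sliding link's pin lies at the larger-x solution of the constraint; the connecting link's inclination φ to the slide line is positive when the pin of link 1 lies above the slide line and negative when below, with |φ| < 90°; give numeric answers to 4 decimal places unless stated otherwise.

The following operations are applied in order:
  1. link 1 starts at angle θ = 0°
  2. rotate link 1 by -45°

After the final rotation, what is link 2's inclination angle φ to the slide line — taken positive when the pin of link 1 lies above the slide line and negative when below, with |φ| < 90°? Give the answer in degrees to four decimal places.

geometry: r = 55 mm, L = 276 mm, e = 20 mm; θ starts at 0°
rotate link 1 by -45°: θ ← 0° -45° = -45°
h = r sin θ − e = -38.890873 − 20 = -58.890873
sin φ = h / L = -58.890873 / 276 = -0.21337273
φ = arcsin(-0.21337273) = -12.320076°

-12.3201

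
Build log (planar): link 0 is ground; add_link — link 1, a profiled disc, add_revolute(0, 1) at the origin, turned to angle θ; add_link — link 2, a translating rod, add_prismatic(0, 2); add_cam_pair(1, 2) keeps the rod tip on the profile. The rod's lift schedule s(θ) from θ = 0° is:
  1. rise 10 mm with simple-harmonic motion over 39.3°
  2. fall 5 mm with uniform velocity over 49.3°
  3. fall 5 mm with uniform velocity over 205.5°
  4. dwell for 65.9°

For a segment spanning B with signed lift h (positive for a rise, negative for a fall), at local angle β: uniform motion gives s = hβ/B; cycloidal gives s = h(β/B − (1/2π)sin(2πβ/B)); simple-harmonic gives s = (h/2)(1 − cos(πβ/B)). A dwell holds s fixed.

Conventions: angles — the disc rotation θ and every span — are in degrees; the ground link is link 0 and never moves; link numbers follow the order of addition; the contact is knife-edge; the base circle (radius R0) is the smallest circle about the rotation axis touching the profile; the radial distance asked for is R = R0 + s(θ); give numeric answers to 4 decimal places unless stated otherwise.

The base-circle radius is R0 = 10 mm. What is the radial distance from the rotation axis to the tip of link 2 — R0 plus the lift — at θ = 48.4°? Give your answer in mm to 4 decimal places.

seg 1 [0°–39.3°] simple-harmonic, h=10: full span → s += 10 → s = 10.0000
seg 2 [39.3°–88.6°] uniform, h=-5: θ=48.4° here. β=9.1, B=49.3. -5·9.1/49.3 = -0.9229 → s = 9.0771
R = R0 + s = 10 + 9.0771 = 19.0771

19.0771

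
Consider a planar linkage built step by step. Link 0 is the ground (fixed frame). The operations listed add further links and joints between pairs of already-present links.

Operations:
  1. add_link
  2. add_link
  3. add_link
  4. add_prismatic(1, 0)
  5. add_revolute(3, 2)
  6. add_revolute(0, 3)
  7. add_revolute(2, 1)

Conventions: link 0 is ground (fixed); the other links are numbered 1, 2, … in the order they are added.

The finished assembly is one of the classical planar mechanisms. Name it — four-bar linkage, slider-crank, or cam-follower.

links: 4 (incl. ground); joints: 3 revolute, 1 prismatic, 0 higher (cam) pair, forming one closed loop
4 links, 3 revolutes + 1 prismatic in one loop → slider-crank

slider-crank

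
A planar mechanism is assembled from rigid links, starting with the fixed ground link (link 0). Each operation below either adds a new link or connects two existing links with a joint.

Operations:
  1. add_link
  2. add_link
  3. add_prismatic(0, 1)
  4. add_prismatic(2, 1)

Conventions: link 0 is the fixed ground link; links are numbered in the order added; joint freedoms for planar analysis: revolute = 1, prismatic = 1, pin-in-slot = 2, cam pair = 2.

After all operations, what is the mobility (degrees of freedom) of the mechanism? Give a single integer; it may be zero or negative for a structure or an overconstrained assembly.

link 0 = ground. State L|J1|J2 = 1|0|0
+link1  2|0|0
+link2  3|0|0
P(0,1) f=1→J1  3|1|0
P(2,1) f=1→J1  3|2|0
M = 3(3−1)−2·2−0 = 6−4−0 = 2

M = 2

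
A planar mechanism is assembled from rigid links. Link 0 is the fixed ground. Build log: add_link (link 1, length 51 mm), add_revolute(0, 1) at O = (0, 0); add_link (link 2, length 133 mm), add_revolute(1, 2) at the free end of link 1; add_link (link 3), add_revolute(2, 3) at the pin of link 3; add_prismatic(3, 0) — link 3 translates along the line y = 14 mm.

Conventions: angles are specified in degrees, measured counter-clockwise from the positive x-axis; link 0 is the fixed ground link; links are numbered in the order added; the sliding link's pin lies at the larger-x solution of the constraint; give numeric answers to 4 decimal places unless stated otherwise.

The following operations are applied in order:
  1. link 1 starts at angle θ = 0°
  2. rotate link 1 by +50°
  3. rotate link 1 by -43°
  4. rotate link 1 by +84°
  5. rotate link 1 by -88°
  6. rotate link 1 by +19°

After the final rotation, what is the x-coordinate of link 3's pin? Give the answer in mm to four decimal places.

geometry: r = 51 mm, L = 133 mm, e = 14 mm; θ starts at 0°
rotate link 1 by +50°: θ ← 0° +50° = 50°
rotate link 1 by -43°: θ ← 50° -43° = 7°
rotate link 1 by +84°: θ ← 7° +84° = 91°
rotate link 1 by -88°: θ ← 91° -88° = 3°
rotate link 1 by +19°: θ ← 3° +19° = 22°
crank pin P = (r cos θ, r sin θ) = (47.286377, 19.104936)
h = r sin θ − e = 19.104936 − 14 = 5.104936
x = r cos θ + √(L² − h²) = 47.286377 + 132.901993 = 180.188369

180.1884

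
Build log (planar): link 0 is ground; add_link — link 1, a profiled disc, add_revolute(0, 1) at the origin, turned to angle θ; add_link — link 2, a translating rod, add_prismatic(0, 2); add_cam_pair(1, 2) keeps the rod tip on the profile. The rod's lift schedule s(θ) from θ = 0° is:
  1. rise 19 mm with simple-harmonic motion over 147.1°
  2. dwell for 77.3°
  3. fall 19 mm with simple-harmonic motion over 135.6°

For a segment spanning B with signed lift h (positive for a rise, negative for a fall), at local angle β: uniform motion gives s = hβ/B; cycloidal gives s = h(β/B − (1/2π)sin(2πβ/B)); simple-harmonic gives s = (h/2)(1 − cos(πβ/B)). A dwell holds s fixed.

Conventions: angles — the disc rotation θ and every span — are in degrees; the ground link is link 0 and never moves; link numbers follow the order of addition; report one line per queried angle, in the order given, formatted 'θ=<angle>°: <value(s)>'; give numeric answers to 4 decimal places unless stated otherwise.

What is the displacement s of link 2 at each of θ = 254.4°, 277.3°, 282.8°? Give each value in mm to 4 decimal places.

seg 1 [0°–147.1°] simple-harmonic, h=19: full span → s += 19 → s = 19.0000
seg 2 [147.1°–224.4°] dwell: s stays 19.0000
seg 3 [224.4°–360°] simple-harmonic, h=-19: θ=254.4° here. β=30, B=135.6. -19/2·(1 − cos(π·0.2212)) = -2.2037 → s = 16.7963
seg 3 [224.4°–360°] simple-harmonic, h=-19: θ=277.3° here. β=52.9, B=135.6. -19/2·(1 − cos(π·0.3901)) = -6.2853 → s = 12.7147
seg 3 [224.4°–360°] simple-harmonic, h=-19: θ=282.8° here. β=58.4, B=135.6. -19/2·(1 − cos(π·0.4307)) = -7.4474 → s = 11.5526

θ=254.4°: 16.7963
θ=277.3°: 12.7147
θ=282.8°: 11.5526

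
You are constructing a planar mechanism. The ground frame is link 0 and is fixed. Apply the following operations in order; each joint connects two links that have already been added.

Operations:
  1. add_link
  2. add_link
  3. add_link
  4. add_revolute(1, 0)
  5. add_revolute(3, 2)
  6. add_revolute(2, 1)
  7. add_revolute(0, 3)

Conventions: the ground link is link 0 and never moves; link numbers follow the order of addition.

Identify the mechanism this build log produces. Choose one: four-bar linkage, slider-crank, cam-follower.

links: 4 (incl. ground); joints: 4 revolute, 0 prismatic, 0 higher (cam) pair, forming one closed loop
4 links in a single 4R loop → four-bar linkage

four-bar linkage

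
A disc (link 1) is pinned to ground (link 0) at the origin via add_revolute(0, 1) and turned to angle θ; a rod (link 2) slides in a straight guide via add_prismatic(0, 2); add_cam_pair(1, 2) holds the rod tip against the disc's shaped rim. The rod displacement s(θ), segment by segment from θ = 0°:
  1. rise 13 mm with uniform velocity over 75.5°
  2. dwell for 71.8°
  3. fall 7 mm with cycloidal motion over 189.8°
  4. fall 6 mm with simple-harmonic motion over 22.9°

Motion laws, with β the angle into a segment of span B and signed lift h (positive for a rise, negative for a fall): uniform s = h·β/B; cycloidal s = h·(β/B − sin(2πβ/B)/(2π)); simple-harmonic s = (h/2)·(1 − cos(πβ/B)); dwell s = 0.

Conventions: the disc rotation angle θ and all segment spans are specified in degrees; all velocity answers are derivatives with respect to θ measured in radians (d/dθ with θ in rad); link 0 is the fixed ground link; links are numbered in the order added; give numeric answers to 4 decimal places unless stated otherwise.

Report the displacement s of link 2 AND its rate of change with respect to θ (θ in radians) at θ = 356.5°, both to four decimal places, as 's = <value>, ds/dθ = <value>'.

segment 1 (0° to 75.5°, uniform, h = 13) is passed completely: s = 0.0000 + (13) = 13.0000
segment 2 (75.5° to 147.3°, dwell): s unchanged at 13.0000
segment 3 (147.3° to 337.1°, cycloidal, h = -7) is passed completely: s = 13.0000 + (-7) = 6.0000
θ = 356.5° falls in segment 4 (337.1° to 360°, simple-harmonic, h = -6): β = 356.5 − 337.1 = 19.4°, B = 22.9°; Δs = -6/2·(1 − cos(π·0.8472)) = -5.6608; s = 6.0000 − 5.6608 = 0.3392
velocity in seg [337.1°–360°] (simple-harmonic), θ in radians: β = 19.4° = 0.3386 rad, B = 22.9° = 0.3997 rad; ds/dθ = (πh/(2B)) sin(πβ/B) = (π·(-6)/(2·0.3997)) sin(π·0.8472) = -10.892380 mm/rad

s = 0.3392, ds/dθ = -10.8924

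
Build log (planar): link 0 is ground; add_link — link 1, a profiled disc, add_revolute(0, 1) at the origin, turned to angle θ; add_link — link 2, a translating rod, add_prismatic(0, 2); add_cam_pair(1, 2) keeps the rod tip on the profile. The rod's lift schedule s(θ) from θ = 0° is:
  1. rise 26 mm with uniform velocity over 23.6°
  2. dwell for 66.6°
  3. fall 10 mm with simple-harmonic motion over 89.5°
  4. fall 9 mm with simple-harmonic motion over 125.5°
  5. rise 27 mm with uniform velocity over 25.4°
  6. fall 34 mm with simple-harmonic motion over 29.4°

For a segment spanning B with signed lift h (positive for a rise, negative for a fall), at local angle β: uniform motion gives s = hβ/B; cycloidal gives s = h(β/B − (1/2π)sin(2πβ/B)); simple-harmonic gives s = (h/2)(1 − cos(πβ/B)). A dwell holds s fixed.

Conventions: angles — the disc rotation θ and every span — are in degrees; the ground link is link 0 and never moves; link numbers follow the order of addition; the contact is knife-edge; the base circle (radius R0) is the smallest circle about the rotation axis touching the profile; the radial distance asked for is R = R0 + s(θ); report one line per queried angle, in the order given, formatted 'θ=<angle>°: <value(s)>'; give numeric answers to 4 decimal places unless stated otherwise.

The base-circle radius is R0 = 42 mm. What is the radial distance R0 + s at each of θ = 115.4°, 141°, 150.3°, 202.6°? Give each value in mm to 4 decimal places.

seg 1 [0°–23.6°] uniform, h=26: full span → s += 26 → s = 26.0000
seg 2 [23.6°–90.2°] dwell: s stays 26.0000
seg 3 [90.2°–179.7°] simple-harmonic, h=-10: θ=115.4° here. β=25.2, B=89.5. -10/2·(1 − cos(π·0.2816)) = -1.8319 → s = 24.1681
seg 3 [90.2°–179.7°] simple-harmonic, h=-10: θ=141° here. β=50.8, B=89.5. -10/2·(1 − cos(π·0.5676)) = -6.0539 → s = 19.9461
seg 3 [90.2°–179.7°] simple-harmonic, h=-10: θ=150.3° here. β=60.1, B=89.5. -10/2·(1 − cos(π·0.6715)) = -7.5656 → s = 18.4344
seg 3 [90.2°–179.7°] simple-harmonic, h=-10: full span → s += -10 → s = 16.0000
seg 4 [179.7°–305.2°] simple-harmonic, h=-9: θ=202.6° here. β=22.9, B=125.5. -9/2·(1 − cos(π·0.1825)) = -0.7193 → s = 15.2807
θ=115.4°: R = R0 + s = 42 + 24.1681 = 66.1681
θ=141°: R = R0 + s = 42 + 19.9461 = 61.9461
θ=150.3°: R = R0 + s = 42 + 18.4344 = 60.4344
θ=202.6°: R = R0 + s = 42 + 15.2807 = 57.2807

θ=115.4°: 66.1681
θ=141°: 61.9461
θ=150.3°: 60.4344
θ=202.6°: 57.2807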